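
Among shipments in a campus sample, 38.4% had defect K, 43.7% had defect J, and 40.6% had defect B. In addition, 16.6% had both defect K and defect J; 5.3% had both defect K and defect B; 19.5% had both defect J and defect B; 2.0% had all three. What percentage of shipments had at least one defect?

By inclusion–exclusion:
P(union) = 38.4 + 43.7 + 40.6 − 16.6 − 5.3 − 19.5 + 2.0 = 83.3%

83.3%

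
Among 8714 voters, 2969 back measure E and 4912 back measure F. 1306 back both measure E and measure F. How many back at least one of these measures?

Apply inclusion-exclusion:
|union| = 2969 + 4912 − 1306 = 6575

6575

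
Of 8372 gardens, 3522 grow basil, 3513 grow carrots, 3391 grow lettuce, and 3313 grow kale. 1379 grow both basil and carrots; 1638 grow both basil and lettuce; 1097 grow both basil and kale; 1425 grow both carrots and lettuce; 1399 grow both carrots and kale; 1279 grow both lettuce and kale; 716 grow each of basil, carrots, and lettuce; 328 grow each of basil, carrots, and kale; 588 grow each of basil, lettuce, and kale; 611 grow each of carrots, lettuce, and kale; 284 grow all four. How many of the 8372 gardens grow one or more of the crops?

Using inclusion–exclusion:
N(≥1) = 3522 + 3513 + 3391 + 3313 − 1379 − 1638 − 1097 − 1425 − 1399 − 1279 + 716 + 328 + 588 + 611 − 284 = 7481

7481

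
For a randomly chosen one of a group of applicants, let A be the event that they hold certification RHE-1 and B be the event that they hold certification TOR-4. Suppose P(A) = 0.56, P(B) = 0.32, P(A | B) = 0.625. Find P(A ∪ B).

P(A ∩ B) = P(B)·P(A|B) = 0.32 × 0.625 = 0.20
Apply inclusion-exclusion:
P(A ∪ B) = 0.56 + 0.32 − 0.20 = 0.68

0.68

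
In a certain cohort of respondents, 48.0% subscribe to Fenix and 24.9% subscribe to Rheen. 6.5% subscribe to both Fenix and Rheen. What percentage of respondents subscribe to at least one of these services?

66.4%

P(at least one) = 48.0 + 24.9 − 6.5 = 66.4%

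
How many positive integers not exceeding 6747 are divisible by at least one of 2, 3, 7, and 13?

4967

⌊6747/2⌋ + ⌊6747/3⌋ + ⌊6747/7⌋ + ⌊6747/13⌋ − ⌊6747/6⌋ − ⌊6747/14⌋ − ⌊6747/26⌋ − ⌊6747/21⌋ − ⌊6747/39⌋ − ⌊6747/91⌋ + ⌊6747/42⌋ + ⌊6747/78⌋ + ⌊6747/182⌋ + ⌊6747/273⌋ − ⌊6747/546⌋ = 3373 + 2249 + 963 + 519 − 1124 − 481 − 259 − 321 − 173 − 74 + 160 + 86 + 37 + 24 − 12 = 4967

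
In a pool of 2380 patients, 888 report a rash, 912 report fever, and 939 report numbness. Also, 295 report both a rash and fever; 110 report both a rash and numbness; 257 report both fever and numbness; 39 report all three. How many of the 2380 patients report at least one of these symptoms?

2116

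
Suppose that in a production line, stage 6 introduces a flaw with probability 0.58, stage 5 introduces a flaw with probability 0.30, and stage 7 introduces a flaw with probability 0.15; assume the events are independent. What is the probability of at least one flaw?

0.7501

P(none) = (1 − 0.58) × (1 − 0.30) × (1 − 0.15) = 0.42 × 0.70 × 0.85 = 0.2499
P(at least one) = 1 − 0.2499 = 0.7501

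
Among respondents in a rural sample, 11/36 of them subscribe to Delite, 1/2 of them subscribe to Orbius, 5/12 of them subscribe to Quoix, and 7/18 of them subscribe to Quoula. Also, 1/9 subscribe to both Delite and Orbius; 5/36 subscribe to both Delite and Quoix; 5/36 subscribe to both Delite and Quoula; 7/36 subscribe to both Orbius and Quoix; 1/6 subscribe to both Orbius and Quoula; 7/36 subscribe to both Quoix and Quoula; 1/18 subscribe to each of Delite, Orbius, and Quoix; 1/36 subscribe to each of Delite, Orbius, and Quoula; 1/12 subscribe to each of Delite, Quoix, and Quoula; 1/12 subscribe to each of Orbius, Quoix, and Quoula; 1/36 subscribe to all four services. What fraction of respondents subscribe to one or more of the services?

P(≥1) = 11/36 + 1/2 + 5/12 + 7/18 − 1/9 − 5/36 − 5/36 − 7/36 − 1/6 − 7/36 + 1/18 + 1/36 + 1/12 + 1/12 − 1/36 = 8/9

8/9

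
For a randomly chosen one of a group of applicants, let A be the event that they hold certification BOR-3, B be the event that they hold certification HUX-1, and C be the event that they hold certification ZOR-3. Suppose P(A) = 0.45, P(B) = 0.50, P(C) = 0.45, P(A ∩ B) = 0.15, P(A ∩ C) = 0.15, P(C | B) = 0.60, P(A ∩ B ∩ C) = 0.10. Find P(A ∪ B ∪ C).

P(B ∩ C) = P(B)·P(C|B) = 0.50 × 0.60 = 0.30
Using inclusion–exclusion:
P(A ∪ B ∪ C) = 0.45 + 0.50 + 0.45 − 0.15 − 0.15 − 0.30 + 0.10 = 0.90

0.90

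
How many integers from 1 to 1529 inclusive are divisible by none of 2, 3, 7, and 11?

764 + 509 + 218 + 139 − 254 − 109 − 69 − 72 − 46 − 19 + 36 + 23 + 9 + 6 − 3 = 1132
1529 − 1132 = 397

397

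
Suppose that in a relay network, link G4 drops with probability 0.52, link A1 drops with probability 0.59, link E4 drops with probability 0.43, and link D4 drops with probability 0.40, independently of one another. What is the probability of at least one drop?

0.9326944

P(none) = (1 − 0.52) × (1 − 0.59) × (1 − 0.43) × (1 − 0.40) = 0.48 × 0.41 × 0.57 × 0.60 = 0.0673056
P(at least one) = 1 − 0.0673056 = 0.9326944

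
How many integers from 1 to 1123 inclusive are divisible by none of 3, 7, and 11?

By inclusion-exclusion,
floor(1123/3) + floor(1123/7) + floor(1123/11) − floor(1123/21) − floor(1123/33) − floor(1123/77) + floor(1123/231) = 374 + 160 + 102 − 53 − 34 − 14 + 4 = 539
1123 − 539 = 584

584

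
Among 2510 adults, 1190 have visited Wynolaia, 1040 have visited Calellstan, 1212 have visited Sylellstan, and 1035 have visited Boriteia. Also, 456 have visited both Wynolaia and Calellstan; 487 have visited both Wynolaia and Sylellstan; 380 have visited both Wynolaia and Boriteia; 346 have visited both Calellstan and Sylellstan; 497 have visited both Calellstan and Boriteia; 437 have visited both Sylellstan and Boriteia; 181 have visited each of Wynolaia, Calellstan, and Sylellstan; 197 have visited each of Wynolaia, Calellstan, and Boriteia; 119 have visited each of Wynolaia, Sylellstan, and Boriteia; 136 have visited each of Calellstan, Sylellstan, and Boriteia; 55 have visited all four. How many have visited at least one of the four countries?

2452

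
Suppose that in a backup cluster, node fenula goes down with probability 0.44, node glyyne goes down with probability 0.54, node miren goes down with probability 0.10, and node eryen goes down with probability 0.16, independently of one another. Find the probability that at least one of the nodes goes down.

0.8052544

P(none) = (1 − 0.44) × (1 − 0.54) × (1 − 0.10) × (1 − 0.16) = 0.56 × 0.46 × 0.90 × 0.84 = 0.1947456
P(at least one) = 1 − 0.1947456 = 0.8052544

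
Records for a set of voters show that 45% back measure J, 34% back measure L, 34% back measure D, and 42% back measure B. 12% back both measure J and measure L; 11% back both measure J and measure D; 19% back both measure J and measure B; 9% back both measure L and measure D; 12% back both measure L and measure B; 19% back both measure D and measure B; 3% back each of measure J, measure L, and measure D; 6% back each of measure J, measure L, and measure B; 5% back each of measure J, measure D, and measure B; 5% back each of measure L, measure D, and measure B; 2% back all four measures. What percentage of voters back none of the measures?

10%

P(≥1) = 45 + 34 + 34 + 42 − 12 − 11 − 19 − 9 − 12 − 19 + 3 + 6 + 5 + 5 − 2 = 90%
P(none) = 100% − 90% = 10%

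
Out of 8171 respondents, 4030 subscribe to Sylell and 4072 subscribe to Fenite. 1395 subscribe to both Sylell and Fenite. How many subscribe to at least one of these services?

By inclusion-exclusion,
N(≥1) = 4030 + 4072 − 1395 = 6707

6707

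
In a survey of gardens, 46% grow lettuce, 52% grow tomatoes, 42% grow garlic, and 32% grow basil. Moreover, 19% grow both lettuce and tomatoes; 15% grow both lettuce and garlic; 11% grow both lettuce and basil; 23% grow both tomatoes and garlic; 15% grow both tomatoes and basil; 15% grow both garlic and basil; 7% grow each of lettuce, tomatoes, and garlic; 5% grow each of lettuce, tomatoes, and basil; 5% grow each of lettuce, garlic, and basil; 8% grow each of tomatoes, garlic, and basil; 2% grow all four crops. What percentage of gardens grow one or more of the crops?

Using inclusion–exclusion:
P(at least one) = 46 + 52 + 42 + 32 − 19 − 15 − 11 − 23 − 15 − 15 + 7 + 5 + 5 + 8 − 2 = 97%

97%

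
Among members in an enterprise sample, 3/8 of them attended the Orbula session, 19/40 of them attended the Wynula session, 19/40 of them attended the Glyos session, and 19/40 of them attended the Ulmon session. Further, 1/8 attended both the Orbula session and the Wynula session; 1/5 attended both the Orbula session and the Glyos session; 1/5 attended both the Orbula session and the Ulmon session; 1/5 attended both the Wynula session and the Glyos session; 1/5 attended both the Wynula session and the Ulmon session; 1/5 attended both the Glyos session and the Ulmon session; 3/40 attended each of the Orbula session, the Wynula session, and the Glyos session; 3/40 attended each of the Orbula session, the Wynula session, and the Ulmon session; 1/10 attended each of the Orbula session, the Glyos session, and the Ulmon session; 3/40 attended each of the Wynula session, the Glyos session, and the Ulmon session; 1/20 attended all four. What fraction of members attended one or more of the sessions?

19/20

By inclusion–exclusion:
P(at least one) = 3/8 + 19/40 + 19/40 + 19/40 − 1/8 − 1/5 − 1/5 − 1/5 − 1/5 − 1/5 + 3/40 + 3/40 + 1/10 + 3/40 − 1/20 = 19/20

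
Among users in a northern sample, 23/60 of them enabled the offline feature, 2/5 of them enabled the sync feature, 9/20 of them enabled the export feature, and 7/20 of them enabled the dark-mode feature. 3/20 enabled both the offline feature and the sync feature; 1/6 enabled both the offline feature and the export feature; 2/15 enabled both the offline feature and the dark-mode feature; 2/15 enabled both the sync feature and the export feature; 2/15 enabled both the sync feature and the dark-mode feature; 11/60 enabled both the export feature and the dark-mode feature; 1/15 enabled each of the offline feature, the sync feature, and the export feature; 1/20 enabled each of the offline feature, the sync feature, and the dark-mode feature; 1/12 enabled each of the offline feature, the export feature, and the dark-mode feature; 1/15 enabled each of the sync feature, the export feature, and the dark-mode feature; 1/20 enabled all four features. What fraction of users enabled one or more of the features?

9/10

P(≥1) = 23/60 + 2/5 + 9/20 + 7/20 − 3/20 − 1/6 − 2/15 − 2/15 − 2/15 − 11/60 + 1/15 + 1/20 + 1/12 + 1/15 − 1/20 = 9/10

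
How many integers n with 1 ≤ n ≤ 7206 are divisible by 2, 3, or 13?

Apply inclusion-exclusion:
floor(7206/2) + floor(7206/3) + floor(7206/13) − floor(7206/6) − floor(7206/26) − floor(7206/39) + floor(7206/78) = 3603 + 2402 + 554 − 1201 − 277 − 184 + 92 = 4989

4989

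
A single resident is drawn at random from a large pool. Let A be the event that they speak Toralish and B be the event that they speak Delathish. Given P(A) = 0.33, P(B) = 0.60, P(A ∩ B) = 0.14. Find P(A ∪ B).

P(A ∪ B) = 0.33 + 0.60 − 0.14 = 0.79

0.79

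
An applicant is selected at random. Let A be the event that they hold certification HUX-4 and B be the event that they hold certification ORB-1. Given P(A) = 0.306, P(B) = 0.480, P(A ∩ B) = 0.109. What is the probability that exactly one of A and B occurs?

0.568

Using the inclusion–exclusion count for exactly one event:
P(exactly one) = 0.306 + 0.480 − 2·0.109 = 0.568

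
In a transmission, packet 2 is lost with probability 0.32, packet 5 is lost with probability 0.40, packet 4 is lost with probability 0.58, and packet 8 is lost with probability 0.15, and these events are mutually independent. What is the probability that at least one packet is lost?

0.854344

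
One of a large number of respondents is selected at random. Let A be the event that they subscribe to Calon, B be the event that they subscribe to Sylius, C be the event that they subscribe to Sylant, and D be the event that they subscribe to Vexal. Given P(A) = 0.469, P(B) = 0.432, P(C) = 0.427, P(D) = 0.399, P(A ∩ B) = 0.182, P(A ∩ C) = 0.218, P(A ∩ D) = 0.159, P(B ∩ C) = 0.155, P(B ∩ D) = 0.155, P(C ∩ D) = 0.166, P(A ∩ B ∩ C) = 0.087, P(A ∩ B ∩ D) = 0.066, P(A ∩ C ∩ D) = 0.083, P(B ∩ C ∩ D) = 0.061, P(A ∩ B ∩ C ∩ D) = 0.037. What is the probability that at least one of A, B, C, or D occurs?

0.952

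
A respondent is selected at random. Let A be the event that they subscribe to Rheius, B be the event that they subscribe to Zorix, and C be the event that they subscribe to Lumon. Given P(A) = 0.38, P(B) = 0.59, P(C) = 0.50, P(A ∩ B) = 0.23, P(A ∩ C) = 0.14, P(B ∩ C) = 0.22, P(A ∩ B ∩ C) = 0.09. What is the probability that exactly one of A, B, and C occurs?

0.56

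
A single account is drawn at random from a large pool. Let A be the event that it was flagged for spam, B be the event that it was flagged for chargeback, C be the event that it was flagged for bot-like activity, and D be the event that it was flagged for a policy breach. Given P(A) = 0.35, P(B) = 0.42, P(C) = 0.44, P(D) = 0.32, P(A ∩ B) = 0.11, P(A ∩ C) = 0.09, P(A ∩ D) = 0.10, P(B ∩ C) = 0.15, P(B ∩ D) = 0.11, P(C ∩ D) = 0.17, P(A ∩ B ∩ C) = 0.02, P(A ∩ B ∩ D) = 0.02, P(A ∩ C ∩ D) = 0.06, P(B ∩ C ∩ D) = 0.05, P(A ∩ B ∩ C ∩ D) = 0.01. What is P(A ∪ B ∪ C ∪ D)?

0.94

Using inclusion–exclusion:
P(A ∪ B ∪ C ∪ D) = 0.35 + 0.42 + 0.44 + 0.32 − 0.11 − 0.09 − 0.10 − 0.15 − 0.11 − 0.17 + 0.02 + 0.02 + 0.06 + 0.05 − 0.01 = 0.94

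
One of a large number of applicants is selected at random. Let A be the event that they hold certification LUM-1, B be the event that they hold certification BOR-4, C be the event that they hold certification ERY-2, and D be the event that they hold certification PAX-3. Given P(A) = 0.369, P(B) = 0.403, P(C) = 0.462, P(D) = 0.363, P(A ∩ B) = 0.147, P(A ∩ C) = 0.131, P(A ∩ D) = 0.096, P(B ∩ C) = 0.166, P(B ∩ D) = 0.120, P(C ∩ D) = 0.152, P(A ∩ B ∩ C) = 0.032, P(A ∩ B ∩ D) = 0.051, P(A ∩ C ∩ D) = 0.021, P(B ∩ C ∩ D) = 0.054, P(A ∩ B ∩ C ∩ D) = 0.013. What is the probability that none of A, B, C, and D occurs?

0.070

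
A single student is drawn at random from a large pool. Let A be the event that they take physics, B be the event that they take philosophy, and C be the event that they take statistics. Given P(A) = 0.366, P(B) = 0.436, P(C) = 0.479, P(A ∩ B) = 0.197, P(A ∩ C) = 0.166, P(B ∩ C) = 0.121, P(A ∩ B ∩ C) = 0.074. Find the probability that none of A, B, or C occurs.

0.129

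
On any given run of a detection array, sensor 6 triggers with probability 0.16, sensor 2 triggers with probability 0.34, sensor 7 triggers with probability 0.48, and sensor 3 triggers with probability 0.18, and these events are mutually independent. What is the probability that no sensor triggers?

0.23639616

P(none) = (1 − 0.16) × (1 − 0.34) × (1 − 0.48) × (1 − 0.18) = 0.84 × 0.66 × 0.52 × 0.82 = 0.23639616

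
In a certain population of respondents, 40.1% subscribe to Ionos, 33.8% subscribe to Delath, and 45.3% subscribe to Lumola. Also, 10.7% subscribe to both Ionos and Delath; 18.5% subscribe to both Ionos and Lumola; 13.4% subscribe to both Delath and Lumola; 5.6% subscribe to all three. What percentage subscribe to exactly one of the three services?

50.8%

By inclusion–exclusion (exactly-one form):
P(exactly one) = 40.1 + 33.8 + 45.3 − 2·10.7 − 2·18.5 − 2·13.4 + 3·5.6 = 50.8%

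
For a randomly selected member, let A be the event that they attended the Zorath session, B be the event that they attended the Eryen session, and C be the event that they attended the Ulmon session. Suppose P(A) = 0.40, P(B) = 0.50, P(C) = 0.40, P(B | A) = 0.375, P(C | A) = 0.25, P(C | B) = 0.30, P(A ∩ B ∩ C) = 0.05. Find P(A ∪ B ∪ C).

0.95

P(A ∩ B) = P(A)·P(B|A) = 0.40 × 0.375 = 0.15
P(A ∩ C) = P(A)·P(C|A) = 0.40 × 0.25 = 0.10
P(B ∩ C) = P(B)·P(C|B) = 0.50 × 0.30 = 0.15
P(A ∪ B ∪ C) = 0.40 + 0.50 + 0.40 − 0.15 − 0.10 − 0.15 + 0.05 = 0.95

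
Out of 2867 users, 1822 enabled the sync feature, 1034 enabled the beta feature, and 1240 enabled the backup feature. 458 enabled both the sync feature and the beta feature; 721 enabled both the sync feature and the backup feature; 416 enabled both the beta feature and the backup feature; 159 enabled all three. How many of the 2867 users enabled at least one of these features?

By inclusion–exclusion:
N(≥1) = 1822 + 1034 + 1240 − 458 − 721 − 416 + 159 = 2660

2660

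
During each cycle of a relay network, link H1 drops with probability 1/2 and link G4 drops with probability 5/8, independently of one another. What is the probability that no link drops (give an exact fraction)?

P(none) = (1 − 1/2) × (1 − 5/8) = 1/2 × 3/8 = 3/16

3/16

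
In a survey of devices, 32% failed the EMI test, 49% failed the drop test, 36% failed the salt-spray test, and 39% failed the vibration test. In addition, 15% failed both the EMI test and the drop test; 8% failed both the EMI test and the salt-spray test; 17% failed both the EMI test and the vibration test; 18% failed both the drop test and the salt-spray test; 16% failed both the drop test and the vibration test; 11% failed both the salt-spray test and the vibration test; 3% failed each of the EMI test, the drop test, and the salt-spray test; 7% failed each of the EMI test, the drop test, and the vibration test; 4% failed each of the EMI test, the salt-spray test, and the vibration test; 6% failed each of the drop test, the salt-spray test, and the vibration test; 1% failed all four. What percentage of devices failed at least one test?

Inclusion–exclusion gives
P(at least one) = 32 + 49 + 36 + 39 − 15 − 8 − 17 − 18 − 16 − 11 + 3 + 7 + 4 + 6 − 1 = 90%

90%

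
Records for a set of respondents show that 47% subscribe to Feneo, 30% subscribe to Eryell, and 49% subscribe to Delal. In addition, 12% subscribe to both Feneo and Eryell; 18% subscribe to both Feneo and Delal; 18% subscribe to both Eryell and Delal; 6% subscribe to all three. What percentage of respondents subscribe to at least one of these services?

84%

By inclusion-exclusion,
P(union) = 47 + 30 + 49 − 12 − 18 − 18 + 6 = 84%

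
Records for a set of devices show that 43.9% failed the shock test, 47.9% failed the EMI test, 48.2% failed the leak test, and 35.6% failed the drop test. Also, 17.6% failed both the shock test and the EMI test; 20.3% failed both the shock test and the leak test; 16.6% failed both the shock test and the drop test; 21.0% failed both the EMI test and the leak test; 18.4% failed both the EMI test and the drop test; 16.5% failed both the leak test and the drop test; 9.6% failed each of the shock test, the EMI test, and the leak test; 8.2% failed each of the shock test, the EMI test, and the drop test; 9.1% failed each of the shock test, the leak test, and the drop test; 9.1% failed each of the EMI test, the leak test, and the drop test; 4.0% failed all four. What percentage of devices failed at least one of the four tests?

97.2%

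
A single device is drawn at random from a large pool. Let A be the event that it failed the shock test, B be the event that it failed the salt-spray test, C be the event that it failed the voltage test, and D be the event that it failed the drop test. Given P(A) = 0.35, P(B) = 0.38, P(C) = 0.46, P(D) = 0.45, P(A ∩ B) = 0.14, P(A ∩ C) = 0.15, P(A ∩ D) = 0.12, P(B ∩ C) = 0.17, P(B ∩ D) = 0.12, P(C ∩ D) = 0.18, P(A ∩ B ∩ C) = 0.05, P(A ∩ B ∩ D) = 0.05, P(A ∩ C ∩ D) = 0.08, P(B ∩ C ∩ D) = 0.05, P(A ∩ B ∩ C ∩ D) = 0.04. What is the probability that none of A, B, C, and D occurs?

P(A ∪ B ∪ C ∪ D) = 0.35 + 0.38 + 0.46 + 0.45 − 0.14 − 0.15 − 0.12 − 0.17 − 0.12 − 0.18 + 0.05 + 0.05 + 0.08 + 0.05 − 0.04 = 0.95
P(none) = 1 − 0.95 = 0.05

0.05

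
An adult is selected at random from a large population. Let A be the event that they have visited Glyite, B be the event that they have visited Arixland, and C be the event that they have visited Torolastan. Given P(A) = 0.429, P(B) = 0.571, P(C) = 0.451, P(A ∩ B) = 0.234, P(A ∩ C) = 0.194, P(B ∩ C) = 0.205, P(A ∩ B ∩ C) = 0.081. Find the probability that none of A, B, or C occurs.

By inclusion-exclusion,
P(A ∪ B ∪ C) = 0.429 + 0.571 + 0.451 − 0.234 − 0.194 − 0.205 + 0.081 = 0.899
P(none) = 1 − 0.899 = 0.101

0.101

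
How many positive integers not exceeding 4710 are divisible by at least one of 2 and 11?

2569

floor(4710/2) + floor(4710/11) − floor(4710/22) = 2355 + 428 − 214 = 2569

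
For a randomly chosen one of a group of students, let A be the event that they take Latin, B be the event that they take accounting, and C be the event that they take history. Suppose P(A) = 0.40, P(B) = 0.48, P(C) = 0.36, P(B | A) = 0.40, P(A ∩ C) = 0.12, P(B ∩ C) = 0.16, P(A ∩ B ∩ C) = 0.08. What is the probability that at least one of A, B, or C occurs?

0.88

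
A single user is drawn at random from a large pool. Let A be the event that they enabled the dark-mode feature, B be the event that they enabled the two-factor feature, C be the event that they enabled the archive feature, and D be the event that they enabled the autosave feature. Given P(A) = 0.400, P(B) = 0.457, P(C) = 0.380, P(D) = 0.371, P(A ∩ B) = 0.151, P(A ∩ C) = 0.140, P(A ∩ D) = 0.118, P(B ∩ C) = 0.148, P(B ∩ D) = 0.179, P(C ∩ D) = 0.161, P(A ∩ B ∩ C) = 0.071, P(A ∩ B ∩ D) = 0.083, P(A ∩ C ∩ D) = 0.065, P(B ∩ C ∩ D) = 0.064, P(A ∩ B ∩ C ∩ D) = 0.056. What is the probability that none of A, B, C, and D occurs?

P(A ∪ B ∪ C ∪ D) = 0.400 + 0.457 + 0.380 + 0.371 − 0.151 − 0.140 − 0.118 − 0.148 − 0.179 − 0.161 + 0.071 + 0.083 + 0.065 + 0.064 − 0.056 = 0.938
P(none) = 1 − 0.938 = 0.062

0.062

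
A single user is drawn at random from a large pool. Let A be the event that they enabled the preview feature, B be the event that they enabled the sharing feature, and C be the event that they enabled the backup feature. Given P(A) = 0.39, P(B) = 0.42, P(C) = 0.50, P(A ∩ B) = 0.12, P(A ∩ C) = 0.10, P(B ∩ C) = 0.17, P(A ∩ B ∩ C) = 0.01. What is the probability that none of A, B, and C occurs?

By inclusion-exclusion,
P(A ∪ B ∪ C) = 0.39 + 0.42 + 0.50 − 0.12 − 0.10 − 0.17 + 0.01 = 0.93
P(none) = 1 − 0.93 = 0.07

0.07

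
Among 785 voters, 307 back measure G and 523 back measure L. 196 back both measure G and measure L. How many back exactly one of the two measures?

By inclusion–exclusion (exactly-one form):
N(exactly one) = 307 + 523 − 2·196 = 438

438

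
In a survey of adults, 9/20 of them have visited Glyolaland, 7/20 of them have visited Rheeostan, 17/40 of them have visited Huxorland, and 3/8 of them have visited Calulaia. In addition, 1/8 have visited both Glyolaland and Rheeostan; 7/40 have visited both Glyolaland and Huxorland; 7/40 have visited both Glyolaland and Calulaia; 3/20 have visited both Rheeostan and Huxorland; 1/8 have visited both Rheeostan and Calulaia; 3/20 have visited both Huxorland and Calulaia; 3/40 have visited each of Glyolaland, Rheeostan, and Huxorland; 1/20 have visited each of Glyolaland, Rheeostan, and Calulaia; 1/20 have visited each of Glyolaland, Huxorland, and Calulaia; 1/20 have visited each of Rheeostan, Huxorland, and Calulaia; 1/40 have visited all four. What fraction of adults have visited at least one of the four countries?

P(≥1) = 9/20 + 7/20 + 17/40 + 3/8 − 1/8 − 7/40 − 7/40 − 3/20 − 1/8 − 3/20 + 3/40 + 1/20 + 1/20 + 1/20 − 1/40 = 9/10

9/10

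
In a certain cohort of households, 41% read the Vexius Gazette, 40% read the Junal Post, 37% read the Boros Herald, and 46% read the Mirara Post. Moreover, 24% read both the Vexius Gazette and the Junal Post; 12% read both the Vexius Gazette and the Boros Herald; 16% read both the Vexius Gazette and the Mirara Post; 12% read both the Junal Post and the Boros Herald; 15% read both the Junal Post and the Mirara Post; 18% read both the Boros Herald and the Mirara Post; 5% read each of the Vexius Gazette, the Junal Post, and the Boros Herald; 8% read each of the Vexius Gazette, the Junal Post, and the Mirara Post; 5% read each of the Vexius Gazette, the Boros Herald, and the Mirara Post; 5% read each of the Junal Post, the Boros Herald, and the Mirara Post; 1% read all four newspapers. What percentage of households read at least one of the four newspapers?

89%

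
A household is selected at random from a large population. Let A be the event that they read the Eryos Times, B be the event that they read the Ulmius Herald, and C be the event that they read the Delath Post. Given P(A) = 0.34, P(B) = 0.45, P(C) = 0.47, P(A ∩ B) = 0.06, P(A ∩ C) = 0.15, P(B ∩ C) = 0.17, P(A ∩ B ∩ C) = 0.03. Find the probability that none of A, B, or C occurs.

Inclusion–exclusion gives
P(A ∪ B ∪ C) = 0.34 + 0.45 + 0.47 − 0.06 − 0.15 − 0.17 + 0.03 = 0.91
P(none) = 1 − 0.91 = 0.09

0.09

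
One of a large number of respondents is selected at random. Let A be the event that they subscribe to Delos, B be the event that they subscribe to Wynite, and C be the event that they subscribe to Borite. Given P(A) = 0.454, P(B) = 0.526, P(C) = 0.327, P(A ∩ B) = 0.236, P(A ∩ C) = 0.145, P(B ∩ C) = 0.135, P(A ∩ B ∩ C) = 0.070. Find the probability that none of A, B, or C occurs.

0.139

By inclusion–exclusion:
P(A ∪ B ∪ C) = 0.454 + 0.526 + 0.327 − 0.236 − 0.145 − 0.135 + 0.070 = 0.861
P(none) = 1 − 0.861 = 0.139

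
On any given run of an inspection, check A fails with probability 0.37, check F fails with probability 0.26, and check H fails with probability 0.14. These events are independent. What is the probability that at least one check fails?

P(none) = (1 − 0.37) × (1 − 0.26) × (1 − 0.14) = 0.63 × 0.74 × 0.86 = 0.400932
P(at least one) = 1 − 0.400932 = 0.599068

0.599068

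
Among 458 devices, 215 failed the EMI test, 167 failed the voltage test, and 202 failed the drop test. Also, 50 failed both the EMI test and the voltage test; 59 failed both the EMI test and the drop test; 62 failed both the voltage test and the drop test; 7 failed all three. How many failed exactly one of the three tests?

Using the inclusion–exclusion count for exactly one event:
|exactly one| = 215 + 167 + 202 − 2·50 − 2·59 − 2·62 + 3·7 = 263

263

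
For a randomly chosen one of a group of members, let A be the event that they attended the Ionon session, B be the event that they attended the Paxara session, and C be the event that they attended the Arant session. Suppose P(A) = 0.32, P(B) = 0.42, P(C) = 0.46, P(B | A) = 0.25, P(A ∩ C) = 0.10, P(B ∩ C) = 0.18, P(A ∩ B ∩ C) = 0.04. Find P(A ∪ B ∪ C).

P(A ∩ B) = P(A)·P(B|A) = 0.32 × 0.25 = 0.08
P(A ∪ B ∪ C) = 0.32 + 0.42 + 0.46 − 0.08 − 0.10 − 0.18 + 0.04 = 0.88

0.88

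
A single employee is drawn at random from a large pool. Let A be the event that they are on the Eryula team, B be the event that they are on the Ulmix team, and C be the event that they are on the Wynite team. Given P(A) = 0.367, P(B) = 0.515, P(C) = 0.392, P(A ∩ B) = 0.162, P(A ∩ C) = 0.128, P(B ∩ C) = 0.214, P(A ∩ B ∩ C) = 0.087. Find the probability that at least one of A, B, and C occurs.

0.857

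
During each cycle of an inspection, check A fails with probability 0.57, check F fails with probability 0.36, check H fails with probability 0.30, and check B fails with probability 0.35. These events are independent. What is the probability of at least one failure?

0.874784

P(none) = (1 − 0.57) × (1 − 0.36) × (1 − 0.30) × (1 − 0.35) = 0.43 × 0.64 × 0.70 × 0.65 = 0.125216
P(at least one) = 1 − 0.125216 = 0.874784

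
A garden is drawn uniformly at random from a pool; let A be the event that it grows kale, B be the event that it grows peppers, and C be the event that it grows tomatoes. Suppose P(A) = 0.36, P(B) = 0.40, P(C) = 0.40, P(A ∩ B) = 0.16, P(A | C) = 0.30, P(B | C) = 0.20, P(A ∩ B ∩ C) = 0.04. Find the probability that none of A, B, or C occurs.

0.16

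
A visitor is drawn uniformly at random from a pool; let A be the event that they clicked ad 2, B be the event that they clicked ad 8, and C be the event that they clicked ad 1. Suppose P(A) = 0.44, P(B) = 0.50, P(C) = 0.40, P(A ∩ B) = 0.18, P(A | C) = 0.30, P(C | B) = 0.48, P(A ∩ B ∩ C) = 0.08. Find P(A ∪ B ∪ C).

0.88

P(A ∩ C) = P(C)·P(A|C) = 0.40 × 0.30 = 0.12
P(B ∩ C) = P(B)·P(C|B) = 0.50 × 0.48 = 0.24
By inclusion-exclusion,
P(A ∪ B ∪ C) = 0.44 + 0.50 + 0.40 − 0.18 − 0.12 − 0.24 + 0.08 = 0.88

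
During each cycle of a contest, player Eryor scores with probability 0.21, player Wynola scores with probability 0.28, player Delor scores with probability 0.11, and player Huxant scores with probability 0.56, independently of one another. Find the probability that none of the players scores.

Since the events are independent, P(none) is the product of the individual non-occurrence probabilities.
P(none) = (1 − 0.21) × (1 − 0.28) × (1 − 0.11) × (1 − 0.56) = 0.79 × 0.72 × 0.89 × 0.44 = 0.22274208

0.22274208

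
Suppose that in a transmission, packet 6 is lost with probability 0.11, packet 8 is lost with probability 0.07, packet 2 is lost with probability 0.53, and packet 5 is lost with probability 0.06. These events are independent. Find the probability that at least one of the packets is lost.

0.63432214

Since the events are independent, P(none) is the product of the individual non-occurrence probabilities.
P(none) = (1 − 0.11) × (1 − 0.07) × (1 − 0.53) × (1 − 0.06) = 0.89 × 0.93 × 0.47 × 0.94 = 0.36567786
P(at least one) = 1 − 0.36567786 = 0.63432214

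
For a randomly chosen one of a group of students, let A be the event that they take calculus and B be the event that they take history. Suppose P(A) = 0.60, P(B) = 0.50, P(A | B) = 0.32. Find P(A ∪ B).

P(A ∩ B) = P(B)·P(A|B) = 0.50 × 0.32 = 0.16
Inclusion–exclusion gives
P(A ∪ B) = 0.60 + 0.50 − 0.16 = 0.94

0.94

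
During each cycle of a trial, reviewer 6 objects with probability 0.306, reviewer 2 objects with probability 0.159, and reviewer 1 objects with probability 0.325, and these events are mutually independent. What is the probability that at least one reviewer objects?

0.60603355

Independence gives P(none) = ∏(1 − pᵢ).
P(none) = (1 − 0.306) × (1 − 0.159) × (1 − 0.325) = 0.694 × 0.841 × 0.675 = 0.39396645
P(at least one) = 1 − 0.39396645 = 0.60603355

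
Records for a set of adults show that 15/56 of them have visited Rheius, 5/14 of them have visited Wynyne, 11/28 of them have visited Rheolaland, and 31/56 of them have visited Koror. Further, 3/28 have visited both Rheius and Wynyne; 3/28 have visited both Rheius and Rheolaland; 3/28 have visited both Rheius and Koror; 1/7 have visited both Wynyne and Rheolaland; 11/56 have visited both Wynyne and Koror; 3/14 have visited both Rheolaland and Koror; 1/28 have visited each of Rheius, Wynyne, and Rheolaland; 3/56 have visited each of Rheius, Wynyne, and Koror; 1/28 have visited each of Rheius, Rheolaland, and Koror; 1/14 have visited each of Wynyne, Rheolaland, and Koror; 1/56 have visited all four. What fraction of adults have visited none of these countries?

1/8

By inclusion–exclusion:
P(≥1) = 15/56 + 5/14 + 11/28 + 31/56 − 3/28 − 3/28 − 3/28 − 1/7 − 11/56 − 3/14 + 1/28 + 3/56 + 1/28 + 1/14 − 1/56 = 7/8
P(none) = 1 − 7/8 = 1/8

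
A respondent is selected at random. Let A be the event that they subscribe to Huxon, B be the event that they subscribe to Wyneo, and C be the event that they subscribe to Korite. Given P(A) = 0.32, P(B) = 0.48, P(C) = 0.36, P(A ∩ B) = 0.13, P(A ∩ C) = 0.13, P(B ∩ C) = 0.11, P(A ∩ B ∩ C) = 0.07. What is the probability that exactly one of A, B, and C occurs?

0.63

P(exactly one) = 0.32 + 0.48 + 0.36 − 2·0.13 − 2·0.13 − 2·0.11 + 3·0.07 = 0.63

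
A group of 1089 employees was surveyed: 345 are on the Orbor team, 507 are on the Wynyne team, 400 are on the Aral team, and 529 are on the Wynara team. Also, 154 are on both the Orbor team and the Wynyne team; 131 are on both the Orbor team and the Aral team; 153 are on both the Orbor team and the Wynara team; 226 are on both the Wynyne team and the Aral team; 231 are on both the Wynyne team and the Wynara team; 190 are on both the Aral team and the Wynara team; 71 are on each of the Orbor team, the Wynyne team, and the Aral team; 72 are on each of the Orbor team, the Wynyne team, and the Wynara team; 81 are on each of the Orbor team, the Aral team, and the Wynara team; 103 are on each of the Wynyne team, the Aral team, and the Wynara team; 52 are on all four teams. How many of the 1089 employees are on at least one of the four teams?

971

N(≥1) = 345 + 507 + 400 + 529 − 154 − 131 − 153 − 226 − 231 − 190 + 71 + 72 + 81 + 103 − 52 = 971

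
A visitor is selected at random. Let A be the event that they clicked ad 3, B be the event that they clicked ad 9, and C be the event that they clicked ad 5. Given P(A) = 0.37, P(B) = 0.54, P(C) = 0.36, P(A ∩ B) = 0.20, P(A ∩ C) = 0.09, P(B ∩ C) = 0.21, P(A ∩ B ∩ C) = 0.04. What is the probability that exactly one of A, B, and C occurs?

0.39

P(exactly one) = 0.37 + 0.54 + 0.36 − 2·0.20 − 2·0.09 − 2·0.21 + 3·0.04 = 0.39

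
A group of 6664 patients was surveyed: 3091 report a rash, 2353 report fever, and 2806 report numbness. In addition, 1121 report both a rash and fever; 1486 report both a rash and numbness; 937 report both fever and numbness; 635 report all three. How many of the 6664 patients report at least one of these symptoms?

5341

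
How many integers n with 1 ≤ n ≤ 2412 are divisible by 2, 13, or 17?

1365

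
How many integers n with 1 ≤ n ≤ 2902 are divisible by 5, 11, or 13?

954

By inclusion–exclusion:
floor(2902/5) + floor(2902/11) + floor(2902/13) − floor(2902/55) − floor(2902/65) − floor(2902/143) + floor(2902/715) = 580 + 263 + 223 − 52 − 44 − 20 + 4 = 954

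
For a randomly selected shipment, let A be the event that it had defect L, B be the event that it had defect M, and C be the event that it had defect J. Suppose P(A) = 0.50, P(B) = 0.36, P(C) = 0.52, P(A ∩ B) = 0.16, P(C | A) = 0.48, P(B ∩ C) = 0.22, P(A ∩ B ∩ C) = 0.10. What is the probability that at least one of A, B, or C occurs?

P(A ∩ C) = P(A)·P(C|A) = 0.50 × 0.48 = 0.24
Using inclusion–exclusion:
P(A ∪ B ∪ C) = 0.50 + 0.36 + 0.52 − 0.16 − 0.24 − 0.22 + 0.10 = 0.86

0.86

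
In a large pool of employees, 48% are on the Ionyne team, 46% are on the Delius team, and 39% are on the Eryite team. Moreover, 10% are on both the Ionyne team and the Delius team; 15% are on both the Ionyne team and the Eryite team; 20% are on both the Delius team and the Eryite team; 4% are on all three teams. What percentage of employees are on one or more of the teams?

92%

By inclusion–exclusion:
P(union) = 48 + 46 + 39 − 10 − 15 − 20 + 4 = 92%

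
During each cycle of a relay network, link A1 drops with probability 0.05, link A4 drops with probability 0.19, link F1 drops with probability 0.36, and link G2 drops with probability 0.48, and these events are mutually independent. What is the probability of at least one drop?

P(none) = (1 − 0.05) × (1 − 0.19) × (1 − 0.36) × (1 − 0.48) = 0.95 × 0.81 × 0.64 × 0.52 = 0.2560896
P(at least one) = 1 − 0.2560896 = 0.7439104

0.7439104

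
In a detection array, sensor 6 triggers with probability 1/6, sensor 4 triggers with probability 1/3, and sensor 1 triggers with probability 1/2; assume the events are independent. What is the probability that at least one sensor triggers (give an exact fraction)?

13/18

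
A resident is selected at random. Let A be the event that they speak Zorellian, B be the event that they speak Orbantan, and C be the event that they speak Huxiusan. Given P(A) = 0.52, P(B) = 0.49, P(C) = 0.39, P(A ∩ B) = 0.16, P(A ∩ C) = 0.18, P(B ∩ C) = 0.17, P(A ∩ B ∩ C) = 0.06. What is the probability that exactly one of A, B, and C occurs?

By inclusion–exclusion (exactly-one form):
P(exactly one) = 0.52 + 0.49 + 0.39 − 2·0.16 − 2·0.18 − 2·0.17 + 3·0.06 = 0.56

0.56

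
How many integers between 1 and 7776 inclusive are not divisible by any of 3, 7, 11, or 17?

By inclusion–exclusion:
⌊7776/3⌋ + ⌊7776/7⌋ + ⌊7776/11⌋ + ⌊7776/17⌋ − ⌊7776/21⌋ − ⌊7776/33⌋ − ⌊7776/51⌋ − ⌊7776/77⌋ − ⌊7776/119⌋ − ⌊7776/187⌋ + ⌊7776/231⌋ + ⌊7776/357⌋ + ⌊7776/561⌋ + ⌊7776/1309⌋ − ⌊7776/3927⌋ = 2592 + 1110 + 706 + 457 − 370 − 235 − 152 − 100 − 65 − 41 + 33 + 21 + 13 + 5 − 1 = 3973
7776 − 3973 = 3803

3803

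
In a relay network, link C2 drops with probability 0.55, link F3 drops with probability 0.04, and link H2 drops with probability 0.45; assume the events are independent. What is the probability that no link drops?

0.2376

Independence gives P(none) = ∏(1 − pᵢ).
P(none) = (1 − 0.55) × (1 − 0.04) × (1 − 0.45) = 0.45 × 0.96 × 0.55 = 0.2376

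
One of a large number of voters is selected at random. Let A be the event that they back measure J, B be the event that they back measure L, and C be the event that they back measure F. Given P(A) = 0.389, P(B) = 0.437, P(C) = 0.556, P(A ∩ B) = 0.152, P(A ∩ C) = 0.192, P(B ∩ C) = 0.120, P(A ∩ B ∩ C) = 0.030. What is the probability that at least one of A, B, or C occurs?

Inclusion–exclusion gives
P(A ∪ B ∪ C) = 0.389 + 0.437 + 0.556 − 0.152 − 0.192 − 0.120 + 0.030 = 0.948

0.948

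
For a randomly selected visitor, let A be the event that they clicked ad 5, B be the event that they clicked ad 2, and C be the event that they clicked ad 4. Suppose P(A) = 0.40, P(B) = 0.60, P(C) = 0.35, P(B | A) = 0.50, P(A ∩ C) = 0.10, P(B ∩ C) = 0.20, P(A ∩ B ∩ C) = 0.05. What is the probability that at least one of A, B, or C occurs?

0.90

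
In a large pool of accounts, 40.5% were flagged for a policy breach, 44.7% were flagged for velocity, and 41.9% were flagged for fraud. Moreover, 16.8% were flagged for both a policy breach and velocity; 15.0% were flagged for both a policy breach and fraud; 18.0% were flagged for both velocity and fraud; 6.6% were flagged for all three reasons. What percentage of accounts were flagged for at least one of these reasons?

83.9%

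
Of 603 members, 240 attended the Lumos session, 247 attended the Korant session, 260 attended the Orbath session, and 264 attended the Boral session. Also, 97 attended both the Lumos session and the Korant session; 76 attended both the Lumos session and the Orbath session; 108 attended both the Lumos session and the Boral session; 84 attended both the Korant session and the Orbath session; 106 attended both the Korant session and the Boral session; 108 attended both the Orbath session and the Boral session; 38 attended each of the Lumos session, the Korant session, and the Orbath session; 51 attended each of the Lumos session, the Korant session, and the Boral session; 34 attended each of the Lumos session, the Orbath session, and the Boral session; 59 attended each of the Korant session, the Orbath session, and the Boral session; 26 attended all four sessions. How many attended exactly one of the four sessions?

295

N(exactly one) = 240 + 247 + 260 + 264 − 2·97 − 2·76 − 2·108 − 2·84 − 2·106 − 2·108 + 3·38 + 3·51 + 3·34 + 3·59 − 4·26 = 295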